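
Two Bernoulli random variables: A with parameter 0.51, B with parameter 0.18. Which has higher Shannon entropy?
A

For binary distributions, entropy is maximized at p=0.5 and decreases as p moves toward 0 or 1.

H(A) = H(0.51) = 0.9997 bits
H(B) = H(0.18) = 0.6801 bits

Distribution A (p=0.51) is closer to uniform (p=0.5), so it has higher entropy.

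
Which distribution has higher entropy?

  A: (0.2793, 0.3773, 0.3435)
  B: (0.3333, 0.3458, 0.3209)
B

Both distributions are close to uniform, making this a harder comparison.

H(A) = 1.5740 bits
H(B) = 1.5843 bits

The distribution closer to uniform has higher entropy.
Answer: B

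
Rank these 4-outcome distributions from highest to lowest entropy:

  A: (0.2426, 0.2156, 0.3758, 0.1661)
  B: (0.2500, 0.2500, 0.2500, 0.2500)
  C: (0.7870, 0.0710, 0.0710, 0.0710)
B > A > C

Key insight: Entropy is maximized by uniform distributions and minimized by concentrated distributions.

- Uniform distributions have maximum entropy log₂(4) = 2.0000 bits
- The more "peaked" or concentrated a distribution, the lower its entropy

Entropies:
  H(A) = 1.9337 bits
  H(B) = 2.0000 bits
  H(C) = 1.0848 bits

Ranking: B > A > C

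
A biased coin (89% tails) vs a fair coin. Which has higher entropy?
Fair coin

The fair coin is uniform (p=0.5), maximizing binary entropy at 1 bit. The biased coin has H(0.89) ≈ 0.500 bits — its outcome is more predictable, so its entropy is lower.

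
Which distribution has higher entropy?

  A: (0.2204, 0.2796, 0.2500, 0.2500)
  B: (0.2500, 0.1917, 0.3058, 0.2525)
A

Both distributions are close to uniform, making this a harder comparison.

H(A) = 1.9949 bits
H(B) = 1.9809 bits

The distribution closer to uniform has higher entropy.
Answer: A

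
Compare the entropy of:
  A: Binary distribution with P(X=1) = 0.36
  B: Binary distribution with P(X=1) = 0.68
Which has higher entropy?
A

For binary distributions, entropy is maximized at p=0.5 and decreases as p moves toward 0 or 1.

H(A) = H(0.36) = 0.9427 bits
H(B) = H(0.68) = 0.9044 bits

Distribution A (p=0.36) is closer to uniform (p=0.5), so it has higher entropy.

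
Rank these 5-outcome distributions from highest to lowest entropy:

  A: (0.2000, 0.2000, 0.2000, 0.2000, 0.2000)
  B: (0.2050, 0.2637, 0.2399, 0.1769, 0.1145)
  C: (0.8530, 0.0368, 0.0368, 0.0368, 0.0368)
A > B > C

Key insight: Entropy is maximized by uniform distributions and minimized by concentrated distributions.

- Uniform distributions have maximum entropy log₂(5) = 2.3219 bits
- The more "peaked" or concentrated a distribution, the lower its entropy

Entropies:
  H(A) = 2.3219 bits
  H(B) = 2.2699 bits
  H(C) = 0.8963 bits

Ranking: A > B > C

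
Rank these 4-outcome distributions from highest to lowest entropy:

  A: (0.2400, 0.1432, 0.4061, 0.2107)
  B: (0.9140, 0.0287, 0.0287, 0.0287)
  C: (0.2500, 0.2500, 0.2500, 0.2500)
C > A > B

Key insight: Entropy is maximized by uniform distributions and minimized by concentrated distributions.

- Uniform distributions have maximum entropy log₂(4) = 2.0000 bits
- The more "peaked" or concentrated a distribution, the lower its entropy

Entropies:
  H(A) = 1.8970 bits
  H(B) = 0.5593 bits
  H(C) = 2.0000 bits

Ranking: C > A > B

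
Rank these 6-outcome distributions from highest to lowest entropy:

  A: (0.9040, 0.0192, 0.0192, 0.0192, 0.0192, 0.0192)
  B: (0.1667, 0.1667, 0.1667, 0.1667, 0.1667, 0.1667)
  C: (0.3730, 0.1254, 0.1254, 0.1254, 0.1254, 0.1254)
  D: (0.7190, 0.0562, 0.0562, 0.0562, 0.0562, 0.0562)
B > C > D > A

Key insight: Entropy is maximized by uniform distributions and minimized by concentrated distributions.

Entropies:
  H(A) = 0.6791 bits
  H(B) = 2.5850 bits
  H(C) = 2.4088 bits
  H(D) = 1.5093 bits

Ranking: B > C > D > A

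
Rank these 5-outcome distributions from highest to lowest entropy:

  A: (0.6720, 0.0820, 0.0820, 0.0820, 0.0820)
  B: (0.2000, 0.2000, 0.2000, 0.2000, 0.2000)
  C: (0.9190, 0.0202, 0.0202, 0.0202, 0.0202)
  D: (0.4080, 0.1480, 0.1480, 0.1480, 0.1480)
B > D > A > C

Key insight: Entropy is maximized by uniform distributions and minimized by concentrated distributions.

Entropies:
  H(A) = 1.5689 bits
  H(B) = 2.3219 bits
  H(C) = 0.5677 bits
  H(D) = 2.1594 bits

Ranking: B > D > A > C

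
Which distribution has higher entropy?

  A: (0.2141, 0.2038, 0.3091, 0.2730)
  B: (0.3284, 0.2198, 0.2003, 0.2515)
A

Both distributions are close to uniform, making this a harder comparison.

H(A) = 1.9787 bits
H(B) = 1.9735 bits

The distribution closer to uniform has higher entropy.
Answer: A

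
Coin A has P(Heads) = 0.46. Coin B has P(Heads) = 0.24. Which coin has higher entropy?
A

For binary distributions, entropy is maximized at p=0.5 and decreases as p moves toward 0 or 1.

H(A) = H(0.46) = 0.9954 bits
H(B) = H(0.24) = 0.7950 bits

Distribution A (p=0.46) is closer to uniform (p=0.5), so it has higher entropy.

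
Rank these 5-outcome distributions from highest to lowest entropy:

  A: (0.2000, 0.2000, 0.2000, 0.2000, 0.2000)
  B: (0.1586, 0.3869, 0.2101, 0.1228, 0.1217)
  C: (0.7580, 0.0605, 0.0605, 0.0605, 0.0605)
A > B > C

Key insight: Entropy is maximized by uniform distributions and minimized by concentrated distributions.

- Uniform distributions have maximum entropy log₂(5) = 2.3219 bits
- The more "peaked" or concentrated a distribution, the lower its entropy

Entropies:
  H(A) = 2.3219 bits
  H(B) = 2.1655 bits
  H(C) = 1.2824 bits

Ranking: A > B > C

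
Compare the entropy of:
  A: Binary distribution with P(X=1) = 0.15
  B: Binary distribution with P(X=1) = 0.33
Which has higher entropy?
B

For binary distributions, entropy is maximized at p=0.5 and decreases as p moves toward 0 or 1.

H(A) = H(0.15) = 0.6098 bits
H(B) = H(0.33) = 0.9149 bits

Distribution B (p=0.33) is closer to uniform (p=0.5), so it has higher entropy.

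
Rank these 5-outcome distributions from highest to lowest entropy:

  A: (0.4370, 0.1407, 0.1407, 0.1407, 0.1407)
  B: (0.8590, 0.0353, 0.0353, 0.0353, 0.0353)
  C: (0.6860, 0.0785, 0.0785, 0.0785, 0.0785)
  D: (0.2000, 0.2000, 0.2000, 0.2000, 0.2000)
D > A > C > B

Key insight: Entropy is maximized by uniform distributions and minimized by concentrated distributions.

Entropies:
  H(A) = 2.1145 bits
  H(B) = 0.8689 bits
  H(C) = 1.5257 bits
  H(D) = 2.3219 bits

Ranking: D > A > C > B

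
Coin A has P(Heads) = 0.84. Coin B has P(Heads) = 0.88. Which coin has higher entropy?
A

For binary distributions, entropy is maximized at p=0.5 and decreases as p moves toward 0 or 1.

H(A) = H(0.84) = 0.6343 bits
H(B) = H(0.88) = 0.5294 bits

Distribution A (p=0.84) is closer to uniform (p=0.5), so it has higher entropy.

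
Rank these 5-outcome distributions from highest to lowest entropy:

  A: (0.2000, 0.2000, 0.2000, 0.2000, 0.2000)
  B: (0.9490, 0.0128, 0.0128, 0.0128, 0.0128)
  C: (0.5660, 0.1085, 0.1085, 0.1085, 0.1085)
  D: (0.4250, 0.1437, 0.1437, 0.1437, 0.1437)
A > D > C > B

Key insight: Entropy is maximized by uniform distributions and minimized by concentrated distributions.

Entropies:
  H(A) = 2.3219 bits
  H(B) = 0.3926 bits
  H(C) = 1.8554 bits
  H(D) = 2.1337 bits

Ranking: A > D > C > B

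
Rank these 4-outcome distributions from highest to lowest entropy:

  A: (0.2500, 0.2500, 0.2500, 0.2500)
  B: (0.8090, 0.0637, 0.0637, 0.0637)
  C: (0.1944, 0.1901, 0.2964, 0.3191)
A > C > B

Key insight: Entropy is maximized by uniform distributions and minimized by concentrated distributions.

- Uniform distributions have maximum entropy log₂(4) = 2.0000 bits
- The more "peaked" or concentrated a distribution, the lower its entropy

Entropies:
  H(A) = 2.0000 bits
  H(B) = 1.0063 bits
  H(C) = 1.9605 bits

Ranking: A > C > B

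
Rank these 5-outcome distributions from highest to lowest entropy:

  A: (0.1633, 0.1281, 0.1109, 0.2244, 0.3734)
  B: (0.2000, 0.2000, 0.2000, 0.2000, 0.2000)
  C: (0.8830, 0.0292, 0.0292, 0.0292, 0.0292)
B > A > C

Key insight: Entropy is maximized by uniform distributions and minimized by concentrated distributions.

- Uniform distributions have maximum entropy log₂(5) = 2.3219 bits
- The more "peaked" or concentrated a distribution, the lower its entropy

Entropies:
  H(A) = 2.1730 bits
  H(B) = 2.3219 bits
  H(C) = 0.7547 bits

Ranking: B > A > C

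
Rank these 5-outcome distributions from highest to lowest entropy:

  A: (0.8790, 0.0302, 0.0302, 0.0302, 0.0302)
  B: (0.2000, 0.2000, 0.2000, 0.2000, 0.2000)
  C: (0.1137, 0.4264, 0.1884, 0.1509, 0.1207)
B > C > A

Key insight: Entropy is maximized by uniform distributions and minimized by concentrated distributions.

- Uniform distributions have maximum entropy log₂(5) = 2.3219 bits
- The more "peaked" or concentrated a distribution, the lower its entropy

Entropies:
  H(A) = 0.7742 bits
  H(B) = 2.3219 bits
  H(C) = 2.1145 bits

Ranking: B > C > A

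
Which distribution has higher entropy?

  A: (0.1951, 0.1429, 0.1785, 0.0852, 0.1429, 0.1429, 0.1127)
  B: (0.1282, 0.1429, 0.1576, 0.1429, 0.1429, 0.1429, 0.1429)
B

Both distributions are close to uniform, making this a harder comparison.

H(A) = 2.7644 bits
H(B) = 2.8052 bits

The distribution closer to uniform has higher entropy.
Answer: B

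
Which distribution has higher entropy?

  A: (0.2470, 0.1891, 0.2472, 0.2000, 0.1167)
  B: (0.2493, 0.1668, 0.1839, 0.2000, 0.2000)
B

Both distributions are close to uniform, making this a harder comparison.

H(A) = 2.2771 bits
H(B) = 2.3086 bits

The distribution closer to uniform has higher entropy.
Answer: B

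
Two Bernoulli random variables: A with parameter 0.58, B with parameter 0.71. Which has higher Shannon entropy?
A

For binary distributions, entropy is maximized at p=0.5 and decreases as p moves toward 0 or 1.

H(A) = H(0.58) = 0.9815 bits
H(B) = H(0.71) = 0.8687 bits

Distribution A (p=0.58) is closer to uniform (p=0.5), so it has higher entropy.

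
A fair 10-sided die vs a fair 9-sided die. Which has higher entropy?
10-sided die

Both are uniform distributions; for uniform over n outcomes, H = log₂(n). H(10-sided) = log₂(10) = 3.322 bits and H(9-sided) = log₂(9) = 3.170 bits. More outcomes in a uniform distribution means higher entropy.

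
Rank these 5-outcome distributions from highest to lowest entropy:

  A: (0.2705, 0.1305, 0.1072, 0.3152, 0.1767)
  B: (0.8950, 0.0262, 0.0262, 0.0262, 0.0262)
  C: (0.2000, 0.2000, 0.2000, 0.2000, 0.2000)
C > A > B

Key insight: Entropy is maximized by uniform distributions and minimized by concentrated distributions.

- Uniform distributions have maximum entropy log₂(5) = 2.3219 bits
- The more "peaked" or concentrated a distribution, the lower its entropy

Entropies:
  H(A) = 2.2057 bits
  H(B) = 0.6946 bits
  H(C) = 2.3219 bits

Ranking: C > A > B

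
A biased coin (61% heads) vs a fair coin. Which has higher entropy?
Fair coin

The fair coin is uniform (p=0.5), maximizing binary entropy at 1 bit. The biased coin has H(0.61) ≈ 0.965 bits — its outcome is more predictable, so its entropy is lower.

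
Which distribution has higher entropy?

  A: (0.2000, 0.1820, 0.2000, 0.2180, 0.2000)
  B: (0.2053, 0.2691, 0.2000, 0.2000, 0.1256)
A

Both distributions are close to uniform, making this a harder comparison.

H(A) = 2.3196 bits
H(B) = 2.2832 bits

The distribution closer to uniform has higher entropy.
Answer: A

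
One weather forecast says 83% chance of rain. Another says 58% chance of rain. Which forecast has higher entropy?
58% forecast

Treat each forecast as a Bernoulli distribution. Binary entropy is maximized at p=0.5 and falls off symmetrically toward 0 or 1. The 58% forecast is closer to 50%, so it is more uncertain. H(83%) ≈ 0.658 bits, H(58%) ≈ 0.981 bits.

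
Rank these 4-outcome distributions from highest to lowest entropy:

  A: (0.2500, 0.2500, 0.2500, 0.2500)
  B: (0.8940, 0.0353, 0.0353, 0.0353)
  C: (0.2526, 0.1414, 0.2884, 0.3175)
A > C > B

Key insight: Entropy is maximized by uniform distributions and minimized by concentrated distributions.

- Uniform distributions have maximum entropy log₂(4) = 2.0000 bits
- The more "peaked" or concentrated a distribution, the lower its entropy

Entropies:
  H(A) = 2.0000 bits
  H(B) = 0.6557 bits
  H(C) = 1.9434 bits

Ranking: A > C > B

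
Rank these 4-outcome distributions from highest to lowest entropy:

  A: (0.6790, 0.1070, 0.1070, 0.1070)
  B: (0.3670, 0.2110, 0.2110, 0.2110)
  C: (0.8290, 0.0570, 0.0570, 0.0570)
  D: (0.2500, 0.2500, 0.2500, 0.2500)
D > B > A > C

Key insight: Entropy is maximized by uniform distributions and minimized by concentrated distributions.

Entropies:
  H(A) = 1.4142 bits
  H(B) = 1.9516 bits
  H(C) = 0.9310 bits
  H(D) = 2.0000 bits

Ranking: D > B > A > C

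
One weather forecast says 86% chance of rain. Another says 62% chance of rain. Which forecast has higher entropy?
62% forecast

Treat each forecast as a Bernoulli distribution. Binary entropy is maximized at p=0.5 and falls off symmetrically toward 0 or 1. The 62% forecast is closer to 50%, so it is more uncertain. H(86%) ≈ 0.584 bits, H(62%) ≈ 0.958 bits.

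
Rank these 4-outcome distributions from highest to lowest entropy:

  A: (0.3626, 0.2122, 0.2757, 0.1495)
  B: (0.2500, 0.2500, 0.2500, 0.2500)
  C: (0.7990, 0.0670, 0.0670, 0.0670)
B > A > C

Key insight: Entropy is maximized by uniform distributions and minimized by concentrated distributions.

- Uniform distributions have maximum entropy log₂(4) = 2.0000 bits
- The more "peaked" or concentrated a distribution, the lower its entropy

Entropies:
  H(A) = 1.9276 bits
  H(B) = 2.0000 bits
  H(C) = 1.0425 bits

Ranking: B > A > C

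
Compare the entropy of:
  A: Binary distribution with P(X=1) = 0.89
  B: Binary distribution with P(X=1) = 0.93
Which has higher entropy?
A

For binary distributions, entropy is maximized at p=0.5 and decreases as p moves toward 0 or 1.

H(A) = H(0.89) = 0.4999 bits
H(B) = H(0.93) = 0.3659 bits

Distribution A (p=0.89) is closer to uniform (p=0.5), so it has higher entropy.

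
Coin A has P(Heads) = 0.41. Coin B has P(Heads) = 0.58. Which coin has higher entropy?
B

For binary distributions, entropy is maximized at p=0.5 and decreases as p moves toward 0 or 1.

H(A) = H(0.41) = 0.9765 bits
H(B) = H(0.58) = 0.9815 bits

Distribution B (p=0.58) is closer to uniform (p=0.5), so it has higher entropy.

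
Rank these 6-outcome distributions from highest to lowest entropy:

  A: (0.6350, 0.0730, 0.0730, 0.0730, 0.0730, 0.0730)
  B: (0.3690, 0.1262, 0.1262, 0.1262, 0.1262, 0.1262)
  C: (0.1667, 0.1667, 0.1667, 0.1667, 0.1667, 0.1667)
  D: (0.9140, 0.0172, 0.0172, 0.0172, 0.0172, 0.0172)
C > B > A > D

Key insight: Entropy is maximized by uniform distributions and minimized by concentrated distributions.

Entropies:
  H(A) = 1.7943 bits
  H(B) = 2.4150 bits
  H(C) = 2.5850 bits
  H(D) = 0.6227 bits

Ranking: C > B > A > D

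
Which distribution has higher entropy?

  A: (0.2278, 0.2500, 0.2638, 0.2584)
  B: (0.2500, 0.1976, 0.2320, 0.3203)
A

Both distributions are close to uniform, making this a harder comparison.

H(A) = 1.9978 bits
H(B) = 1.9774 bits

The distribution closer to uniform has higher entropy.
Answer: A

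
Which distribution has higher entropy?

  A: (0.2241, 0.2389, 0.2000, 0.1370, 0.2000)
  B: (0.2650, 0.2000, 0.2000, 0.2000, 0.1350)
A

Both distributions are close to uniform, making this a harder comparison.

H(A) = 2.2987 bits
H(B) = 2.2909 bits

The distribution closer to uniform has higher entropy.
Answer: A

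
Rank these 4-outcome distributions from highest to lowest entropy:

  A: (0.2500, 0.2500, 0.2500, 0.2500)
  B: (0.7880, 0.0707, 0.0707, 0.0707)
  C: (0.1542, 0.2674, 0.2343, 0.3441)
A > C > B

Key insight: Entropy is maximized by uniform distributions and minimized by concentrated distributions.

- Uniform distributions have maximum entropy log₂(4) = 2.0000 bits
- The more "peaked" or concentrated a distribution, the lower its entropy

Entropies:
  H(A) = 2.0000 bits
  H(B) = 1.0813 bits
  H(C) = 1.9448 bits

Ranking: A > C > B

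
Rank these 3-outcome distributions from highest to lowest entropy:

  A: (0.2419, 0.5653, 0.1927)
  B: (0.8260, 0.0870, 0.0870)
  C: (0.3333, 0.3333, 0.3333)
C > A > B

Key insight: Entropy is maximized by uniform distributions and minimized by concentrated distributions.

- Uniform distributions have maximum entropy log₂(3) = 1.5850 bits
- The more "peaked" or concentrated a distribution, the lower its entropy

Entropies:
  H(A) = 1.4183 bits
  H(B) = 0.8408 bits
  H(C) = 1.5850 bits

Ranking: C > A > B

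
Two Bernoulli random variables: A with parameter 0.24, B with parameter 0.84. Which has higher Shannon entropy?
A

For binary distributions, entropy is maximized at p=0.5 and decreases as p moves toward 0 or 1.

H(A) = H(0.24) = 0.7950 bits
H(B) = H(0.84) = 0.6343 bits

Distribution A (p=0.24) is closer to uniform (p=0.5), so it has higher entropy.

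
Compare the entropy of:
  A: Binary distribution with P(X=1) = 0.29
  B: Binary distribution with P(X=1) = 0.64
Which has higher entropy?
B

For binary distributions, entropy is maximized at p=0.5 and decreases as p moves toward 0 or 1.

H(A) = H(0.29) = 0.8687 bits
H(B) = H(0.64) = 0.9427 bits

Distribution B (p=0.64) is closer to uniform (p=0.5), so it has higher entropy.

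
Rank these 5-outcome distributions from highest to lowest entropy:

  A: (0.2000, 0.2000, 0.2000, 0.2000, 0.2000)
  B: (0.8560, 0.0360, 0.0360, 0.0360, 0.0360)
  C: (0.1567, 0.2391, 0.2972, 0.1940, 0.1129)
A > C > B

Key insight: Entropy is maximized by uniform distributions and minimized by concentrated distributions.

- Uniform distributions have maximum entropy log₂(5) = 2.3219 bits
- The more "peaked" or concentrated a distribution, the lower its entropy

Entropies:
  H(A) = 2.3219 bits
  H(B) = 0.8826 bits
  H(C) = 2.2472 bits

Ranking: A > C > B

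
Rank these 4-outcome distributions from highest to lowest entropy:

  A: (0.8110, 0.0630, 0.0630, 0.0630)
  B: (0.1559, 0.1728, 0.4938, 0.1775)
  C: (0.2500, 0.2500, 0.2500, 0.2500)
C > B > A

Key insight: Entropy is maximized by uniform distributions and minimized by concentrated distributions.

- Uniform distributions have maximum entropy log₂(4) = 2.0000 bits
- The more "peaked" or concentrated a distribution, the lower its entropy

Entropies:
  H(A) = 0.9989 bits
  H(B) = 1.8011 bits
  H(C) = 2.0000 bits

Ranking: C > B > A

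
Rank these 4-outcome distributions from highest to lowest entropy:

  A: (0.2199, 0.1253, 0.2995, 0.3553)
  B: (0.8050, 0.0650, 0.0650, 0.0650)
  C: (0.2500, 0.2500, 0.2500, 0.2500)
C > A > B

Key insight: Entropy is maximized by uniform distributions and minimized by concentrated distributions.

- Uniform distributions have maximum entropy log₂(4) = 2.0000 bits
- The more "peaked" or concentrated a distribution, the lower its entropy

Entropies:
  H(A) = 1.9073 bits
  H(B) = 1.0209 bits
  H(C) = 2.0000 bits

Ranking: C > A > B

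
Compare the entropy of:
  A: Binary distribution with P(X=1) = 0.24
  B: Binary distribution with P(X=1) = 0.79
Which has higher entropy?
A

For binary distributions, entropy is maximized at p=0.5 and decreases as p moves toward 0 or 1.

H(A) = H(0.24) = 0.7950 bits
H(B) = H(0.79) = 0.7415 bits

Distribution A (p=0.24) is closer to uniform (p=0.5), so it has higher entropy.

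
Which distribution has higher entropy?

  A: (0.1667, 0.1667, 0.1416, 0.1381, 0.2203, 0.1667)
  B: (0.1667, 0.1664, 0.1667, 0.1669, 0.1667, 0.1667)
B

Both distributions are close to uniform, making this a harder comparison.

H(A) = 2.5670 bits
H(B) = 2.5850 bits

The distribution closer to uniform has higher entropy.
Answer: B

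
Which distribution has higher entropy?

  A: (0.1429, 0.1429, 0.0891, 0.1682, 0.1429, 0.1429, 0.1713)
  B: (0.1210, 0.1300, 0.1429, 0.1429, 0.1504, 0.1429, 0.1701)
B

Both distributions are close to uniform, making this a harder comparison.

H(A) = 2.7836 bits
H(B) = 2.8002 bits

The distribution closer to uniform has higher entropy.
Answer: B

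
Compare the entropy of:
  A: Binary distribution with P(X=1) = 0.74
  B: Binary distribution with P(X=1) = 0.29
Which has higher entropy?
B

For binary distributions, entropy is maximized at p=0.5 and decreases as p moves toward 0 or 1.

H(A) = H(0.74) = 0.8267 bits
H(B) = H(0.29) = 0.8687 bits

Distribution B (p=0.29) is closer to uniform (p=0.5), so it has higher entropy.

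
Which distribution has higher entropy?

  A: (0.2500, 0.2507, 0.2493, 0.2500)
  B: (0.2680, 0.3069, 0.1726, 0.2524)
A

Both distributions are close to uniform, making this a harder comparison.

H(A) = 2.0000 bits
H(B) = 1.9710 bits

The distribution closer to uniform has higher entropy.
Answer: A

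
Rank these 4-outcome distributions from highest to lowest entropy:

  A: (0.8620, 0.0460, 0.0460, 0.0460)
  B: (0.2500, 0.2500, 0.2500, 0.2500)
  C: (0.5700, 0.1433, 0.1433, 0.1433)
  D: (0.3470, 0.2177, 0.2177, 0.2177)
B > D > C > A

Key insight: Entropy is maximized by uniform distributions and minimized by concentrated distributions.

Entropies:
  H(A) = 0.7977 bits
  H(B) = 2.0000 bits
  H(C) = 1.6673 bits
  H(D) = 1.9663 bits

Ranking: B > D > C > A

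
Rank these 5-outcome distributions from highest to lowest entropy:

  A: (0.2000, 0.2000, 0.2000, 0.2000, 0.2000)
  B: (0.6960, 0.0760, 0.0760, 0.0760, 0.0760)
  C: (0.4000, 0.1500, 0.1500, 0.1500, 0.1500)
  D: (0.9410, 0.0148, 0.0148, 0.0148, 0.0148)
A > C > B > D

Key insight: Entropy is maximized by uniform distributions and minimized by concentrated distributions.

Entropies:
  H(A) = 2.3219 bits
  H(B) = 1.4941 bits
  H(C) = 2.1710 bits
  H(D) = 0.4415 bits

Ranking: A > C > B > D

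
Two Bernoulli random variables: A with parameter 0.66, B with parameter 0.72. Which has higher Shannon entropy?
A

For binary distributions, entropy is maximized at p=0.5 and decreases as p moves toward 0 or 1.

H(A) = H(0.66) = 0.9248 bits
H(B) = H(0.72) = 0.8555 bits

Distribution A (p=0.66) is closer to uniform (p=0.5), so it has higher entropy.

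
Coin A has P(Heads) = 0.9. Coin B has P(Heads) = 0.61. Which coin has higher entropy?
B

For binary distributions, entropy is maximized at p=0.5 and decreases as p moves toward 0 or 1.

H(A) = H(0.9) = 0.4690 bits
H(B) = H(0.61) = 0.9648 bits

Distribution B (p=0.61) is closer to uniform (p=0.5), so it has higher entropy.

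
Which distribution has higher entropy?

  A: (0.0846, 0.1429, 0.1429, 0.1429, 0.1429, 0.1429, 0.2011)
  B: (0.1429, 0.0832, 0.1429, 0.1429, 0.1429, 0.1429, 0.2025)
A

Both distributions are close to uniform, making this a harder comparison.

H(A) = 2.7720 bits
H(B) = 2.7703 bits

The distribution closer to uniform has higher entropy.
Answer: A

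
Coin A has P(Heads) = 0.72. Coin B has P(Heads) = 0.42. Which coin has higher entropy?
B

For binary distributions, entropy is maximized at p=0.5 and decreases as p moves toward 0 or 1.

H(A) = H(0.72) = 0.8555 bits
H(B) = H(0.42) = 0.9815 bits

Distribution B (p=0.42) is closer to uniform (p=0.5), so it has higher entropy.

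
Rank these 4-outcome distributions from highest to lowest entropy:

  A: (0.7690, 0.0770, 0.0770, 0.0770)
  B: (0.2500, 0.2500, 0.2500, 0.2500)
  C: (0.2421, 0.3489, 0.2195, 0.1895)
B > C > A

Key insight: Entropy is maximized by uniform distributions and minimized by concentrated distributions.

- Uniform distributions have maximum entropy log₂(4) = 2.0000 bits
- The more "peaked" or concentrated a distribution, the lower its entropy

Entropies:
  H(A) = 1.1459 bits
  H(B) = 2.0000 bits
  H(C) = 1.9604 bits

Ranking: B > C > A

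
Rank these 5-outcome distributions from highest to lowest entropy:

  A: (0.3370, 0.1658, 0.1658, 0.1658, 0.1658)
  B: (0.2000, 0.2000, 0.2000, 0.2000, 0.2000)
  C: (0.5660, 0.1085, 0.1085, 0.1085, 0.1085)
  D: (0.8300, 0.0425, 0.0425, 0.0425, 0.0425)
B > A > C > D

Key insight: Entropy is maximized by uniform distributions and minimized by concentrated distributions.

Entropies:
  H(A) = 2.2479 bits
  H(B) = 2.3219 bits
  H(C) = 1.8554 bits
  H(D) = 0.9977 bits

Ranking: B > A > C > D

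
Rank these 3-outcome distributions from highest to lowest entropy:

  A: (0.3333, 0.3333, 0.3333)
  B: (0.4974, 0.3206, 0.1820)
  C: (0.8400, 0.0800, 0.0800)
A > B > C

Key insight: Entropy is maximized by uniform distributions and minimized by concentrated distributions.

- Uniform distributions have maximum entropy log₂(3) = 1.5850 bits
- The more "peaked" or concentrated a distribution, the lower its entropy

Entropies:
  H(A) = 1.5850 bits
  H(B) = 1.4746 bits
  H(C) = 0.7943 bits

Ranking: A > B > C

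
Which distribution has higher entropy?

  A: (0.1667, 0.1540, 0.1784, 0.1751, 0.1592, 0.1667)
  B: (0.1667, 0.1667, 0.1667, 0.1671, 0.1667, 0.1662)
B

Both distributions are close to uniform, making this a harder comparison.

H(A) = 2.5831 bits
H(B) = 2.5850 bits

The distribution closer to uniform has higher entropy.
Answer: B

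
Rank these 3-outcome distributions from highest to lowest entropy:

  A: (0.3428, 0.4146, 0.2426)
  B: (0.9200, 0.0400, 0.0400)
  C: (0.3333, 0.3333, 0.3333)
C > A > B

Key insight: Entropy is maximized by uniform distributions and minimized by concentrated distributions.

- Uniform distributions have maximum entropy log₂(3) = 1.5850 bits
- The more "peaked" or concentrated a distribution, the lower its entropy

Entropies:
  H(A) = 1.5518 bits
  H(B) = 0.4822 bits
  H(C) = 1.5850 bits

Ranking: C > A > B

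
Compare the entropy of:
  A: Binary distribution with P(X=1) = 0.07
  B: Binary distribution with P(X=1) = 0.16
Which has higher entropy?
B

For binary distributions, entropy is maximized at p=0.5 and decreases as p moves toward 0 or 1.

H(A) = H(0.07) = 0.3659 bits
H(B) = H(0.16) = 0.6343 bits

Distribution B (p=0.16) is closer to uniform (p=0.5), so it has higher entropy.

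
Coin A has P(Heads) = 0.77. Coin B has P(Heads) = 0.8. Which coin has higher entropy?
A

For binary distributions, entropy is maximized at p=0.5 and decreases as p moves toward 0 or 1.

H(A) = H(0.77) = 0.7780 bits
H(B) = H(0.8) = 0.7219 bits

Distribution A (p=0.77) is closer to uniform (p=0.5), so it has higher entropy.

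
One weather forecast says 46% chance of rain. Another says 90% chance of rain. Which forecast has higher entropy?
46% forecast

Treat each forecast as a Bernoulli distribution. Binary entropy is maximized at p=0.5 and falls off symmetrically toward 0 or 1. The 46% forecast is closer to 50%, so it is more uncertain. H(46%) ≈ 0.995 bits, H(90%) ≈ 0.469 bits.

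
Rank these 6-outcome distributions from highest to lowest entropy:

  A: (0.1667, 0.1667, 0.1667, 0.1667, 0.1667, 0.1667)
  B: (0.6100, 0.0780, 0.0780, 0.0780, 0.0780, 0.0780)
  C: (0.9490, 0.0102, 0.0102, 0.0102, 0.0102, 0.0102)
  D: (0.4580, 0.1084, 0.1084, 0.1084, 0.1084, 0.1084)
A > D > B > C

Key insight: Entropy is maximized by uniform distributions and minimized by concentrated distributions.

Entropies:
  H(A) = 2.5850 bits
  H(B) = 1.8704 bits
  H(C) = 0.4090 bits
  H(D) = 2.2534 bits

Ranking: A > D > B > C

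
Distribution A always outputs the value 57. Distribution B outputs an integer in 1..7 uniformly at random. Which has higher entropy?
B

A is deterministic, so H(A) = 0. B is uniform over 7 outcomes, so H(B) = log₂(7) = 2.807 bits. Any distribution with genuine randomness has higher entropy than a deterministic one.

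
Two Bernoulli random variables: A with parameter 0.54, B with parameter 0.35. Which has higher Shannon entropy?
A

For binary distributions, entropy is maximized at p=0.5 and decreases as p moves toward 0 or 1.

H(A) = H(0.54) = 0.9954 bits
H(B) = H(0.35) = 0.9341 bits

Distribution A (p=0.54) is closer to uniform (p=0.5), so it has higher entropy.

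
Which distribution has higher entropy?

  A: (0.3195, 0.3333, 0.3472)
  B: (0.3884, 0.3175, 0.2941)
A

Both distributions are close to uniform, making this a harder comparison.

H(A) = 1.5841 bits
H(B) = 1.5747 bits

The distribution closer to uniform has higher entropy.
Answer: A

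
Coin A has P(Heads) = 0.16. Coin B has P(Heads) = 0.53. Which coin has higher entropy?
B

For binary distributions, entropy is maximized at p=0.5 and decreases as p moves toward 0 or 1.

H(A) = H(0.16) = 0.6343 bits
H(B) = H(0.53) = 0.9974 bits

Distribution B (p=0.53) is closer to uniform (p=0.5), so it has higher entropy.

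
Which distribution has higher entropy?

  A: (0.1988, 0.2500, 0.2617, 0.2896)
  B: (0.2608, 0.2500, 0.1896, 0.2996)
A

Both distributions are close to uniform, making this a harder comparison.

H(A) = 1.9872 bits
H(B) = 1.9815 bits

The distribution closer to uniform has higher entropy.
Answer: A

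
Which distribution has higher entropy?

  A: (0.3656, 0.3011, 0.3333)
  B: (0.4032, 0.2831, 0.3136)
A

Both distributions are close to uniform, making this a harder comparison.

H(A) = 1.5805 bits
H(B) = 1.5685 bits

The distribution closer to uniform has higher entropy.
Answer: A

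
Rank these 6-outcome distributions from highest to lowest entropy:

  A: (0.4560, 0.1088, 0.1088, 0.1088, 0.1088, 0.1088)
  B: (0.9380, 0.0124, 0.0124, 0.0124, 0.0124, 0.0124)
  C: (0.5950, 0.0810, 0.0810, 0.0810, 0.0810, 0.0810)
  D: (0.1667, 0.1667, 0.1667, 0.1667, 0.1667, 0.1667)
D > A > C > B

Key insight: Entropy is maximized by uniform distributions and minimized by concentrated distributions.

Entropies:
  H(A) = 2.2575 bits
  H(B) = 0.4793 bits
  H(C) = 1.9142 bits
  H(D) = 2.5850 bits

Ranking: D > A > C > B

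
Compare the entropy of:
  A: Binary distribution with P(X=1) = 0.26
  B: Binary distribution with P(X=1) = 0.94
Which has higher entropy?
A

For binary distributions, entropy is maximized at p=0.5 and decreases as p moves toward 0 or 1.

H(A) = H(0.26) = 0.8267 bits
H(B) = H(0.94) = 0.3274 bits

Distribution A (p=0.26) is closer to uniform (p=0.5), so it has higher entropy.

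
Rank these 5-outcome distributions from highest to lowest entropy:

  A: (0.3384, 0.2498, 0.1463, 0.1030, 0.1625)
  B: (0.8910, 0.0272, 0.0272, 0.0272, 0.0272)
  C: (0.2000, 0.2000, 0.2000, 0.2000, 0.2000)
C > A > B

Key insight: Entropy is maximized by uniform distributions and minimized by concentrated distributions.

- Uniform distributions have maximum entropy log₂(5) = 2.3219 bits
- The more "peaked" or concentrated a distribution, the lower its entropy

Entropies:
  H(A) = 2.1984 bits
  H(B) = 0.7149 bits
  H(C) = 2.3219 bits

Ranking: C > A > B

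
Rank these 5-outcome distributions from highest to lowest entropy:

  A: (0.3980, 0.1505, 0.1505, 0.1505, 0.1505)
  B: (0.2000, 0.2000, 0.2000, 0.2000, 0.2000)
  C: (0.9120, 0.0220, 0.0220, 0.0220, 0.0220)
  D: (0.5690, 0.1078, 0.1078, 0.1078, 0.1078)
B > A > D > C

Key insight: Entropy is maximized by uniform distributions and minimized by concentrated distributions.

Entropies:
  H(A) = 2.1738 bits
  H(B) = 2.3219 bits
  H(C) = 0.6058 bits
  H(D) = 1.8482 bits

Ranking: B > A > D > C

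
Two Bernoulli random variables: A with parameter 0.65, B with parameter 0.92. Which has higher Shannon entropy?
A

For binary distributions, entropy is maximized at p=0.5 and decreases as p moves toward 0 or 1.

H(A) = H(0.65) = 0.9341 bits
H(B) = H(0.92) = 0.4022 bits

Distribution A (p=0.65) is closer to uniform (p=0.5), so it has higher entropy.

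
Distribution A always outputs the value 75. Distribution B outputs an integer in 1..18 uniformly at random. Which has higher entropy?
B

A is deterministic, so H(A) = 0. B is uniform over 18 outcomes, so H(B) = log₂(18) = 4.170 bits. Any distribution with genuine randomness has higher entropy than a deterministic one.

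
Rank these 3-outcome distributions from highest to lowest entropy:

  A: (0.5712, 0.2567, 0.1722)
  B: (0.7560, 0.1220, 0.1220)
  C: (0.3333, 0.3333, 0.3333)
C > A > B

Key insight: Entropy is maximized by uniform distributions and minimized by concentrated distributions.

- Uniform distributions have maximum entropy log₂(3) = 1.5850 bits
- The more "peaked" or concentrated a distribution, the lower its entropy

Entropies:
  H(A) = 1.4021 bits
  H(B) = 1.0456 bits
  H(C) = 1.5850 bits

Ranking: C > A > B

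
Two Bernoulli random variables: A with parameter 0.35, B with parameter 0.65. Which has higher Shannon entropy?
Equal

For binary distributions, entropy is maximized at p=0.5 and decreases as p moves toward 0 or 1.

H(A) = H(0.35) = 0.9341 bits
H(B) = H(0.65) = 0.9341 bits

Both distributions are equally far from uniform (|0.35-0.5| = |0.65-0.5|), so they have the same entropy.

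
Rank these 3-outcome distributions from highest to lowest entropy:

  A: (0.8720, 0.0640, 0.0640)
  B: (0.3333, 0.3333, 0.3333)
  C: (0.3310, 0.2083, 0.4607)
B > C > A

Key insight: Entropy is maximized by uniform distributions and minimized by concentrated distributions.

- Uniform distributions have maximum entropy log₂(3) = 1.5850 bits
- The more "peaked" or concentrated a distribution, the lower its entropy

Entropies:
  H(A) = 0.6799 bits
  H(B) = 1.5850 bits
  H(C) = 1.5145 bits

Ranking: B > C > A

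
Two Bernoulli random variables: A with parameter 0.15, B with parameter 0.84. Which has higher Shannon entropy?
B

For binary distributions, entropy is maximized at p=0.5 and decreases as p moves toward 0 or 1.

H(A) = H(0.15) = 0.6098 bits
H(B) = H(0.84) = 0.6343 bits

Distribution B (p=0.84) is closer to uniform (p=0.5), so it has higher entropy.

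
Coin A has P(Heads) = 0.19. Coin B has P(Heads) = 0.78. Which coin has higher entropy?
B

For binary distributions, entropy is maximized at p=0.5 and decreases as p moves toward 0 or 1.

H(A) = H(0.19) = 0.7015 bits
H(B) = H(0.78) = 0.7602 bits

Distribution B (p=0.78) is closer to uniform (p=0.5), so it has higher entropy.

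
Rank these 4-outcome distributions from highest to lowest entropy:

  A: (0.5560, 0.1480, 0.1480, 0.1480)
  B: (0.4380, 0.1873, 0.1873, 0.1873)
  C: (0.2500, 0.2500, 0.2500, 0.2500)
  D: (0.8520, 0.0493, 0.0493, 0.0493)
C > B > A > D

Key insight: Entropy is maximized by uniform distributions and minimized by concentrated distributions.

Entropies:
  H(A) = 1.6947 bits
  H(B) = 1.8796 bits
  H(C) = 2.0000 bits
  H(D) = 0.8394 bits

Ranking: C > B > A > D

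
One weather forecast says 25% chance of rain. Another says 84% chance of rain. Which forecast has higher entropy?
25% forecast

Treat each forecast as a Bernoulli distribution. Binary entropy is maximized at p=0.5 and falls off symmetrically toward 0 or 1. The 25% forecast is closer to 50%, so it is more uncertain. H(25%) ≈ 0.811 bits, H(84%) ≈ 0.634 bits.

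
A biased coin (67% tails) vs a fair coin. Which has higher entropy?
Fair coin

The fair coin is uniform (p=0.5), maximizing binary entropy at 1 bit. The biased coin has H(0.67) ≈ 0.915 bits — its outcome is more predictable, so its entropy is lower.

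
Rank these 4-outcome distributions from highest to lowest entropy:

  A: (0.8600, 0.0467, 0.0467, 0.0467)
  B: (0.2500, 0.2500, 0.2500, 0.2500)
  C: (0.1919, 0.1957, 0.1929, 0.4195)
B > C > A

Key insight: Entropy is maximized by uniform distributions and minimized by concentrated distributions.

- Uniform distributions have maximum entropy log₂(4) = 2.0000 bits
- The more "peaked" or concentrated a distribution, the lower its entropy

Entropies:
  H(A) = 0.8061 bits
  H(B) = 2.0000 bits
  H(C) = 1.9013 bits

Ranking: B > C > A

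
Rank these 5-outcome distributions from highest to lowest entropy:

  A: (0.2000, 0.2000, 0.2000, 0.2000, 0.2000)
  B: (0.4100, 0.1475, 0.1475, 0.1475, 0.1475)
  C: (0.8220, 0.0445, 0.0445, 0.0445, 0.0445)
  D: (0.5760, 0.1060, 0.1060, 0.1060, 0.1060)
A > B > D > C

Key insight: Entropy is maximized by uniform distributions and minimized by concentrated distributions.

Entropies:
  H(A) = 2.3219 bits
  H(B) = 2.1565 bits
  H(C) = 1.0317 bits
  H(D) = 1.8313 bits

Ranking: A > B > D > C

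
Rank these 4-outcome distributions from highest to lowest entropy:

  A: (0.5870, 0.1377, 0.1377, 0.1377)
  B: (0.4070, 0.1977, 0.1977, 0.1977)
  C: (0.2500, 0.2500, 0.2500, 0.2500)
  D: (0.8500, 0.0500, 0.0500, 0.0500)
C > B > A > D

Key insight: Entropy is maximized by uniform distributions and minimized by concentrated distributions.

Entropies:
  H(A) = 1.6326 bits
  H(B) = 1.9148 bits
  H(C) = 2.0000 bits
  H(D) = 0.8476 bits

Ranking: C > B > A > D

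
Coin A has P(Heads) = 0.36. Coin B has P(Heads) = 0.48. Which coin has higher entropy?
B

For binary distributions, entropy is maximized at p=0.5 and decreases as p moves toward 0 or 1.

H(A) = H(0.36) = 0.9427 bits
H(B) = H(0.48) = 0.9988 bits

Distribution B (p=0.48) is closer to uniform (p=0.5), so it has higher entropy.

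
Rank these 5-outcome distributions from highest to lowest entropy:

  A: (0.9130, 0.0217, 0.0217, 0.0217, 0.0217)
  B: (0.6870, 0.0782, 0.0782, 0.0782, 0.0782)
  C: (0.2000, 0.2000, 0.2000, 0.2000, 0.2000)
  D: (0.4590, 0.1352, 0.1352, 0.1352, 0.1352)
C > D > B > A

Key insight: Entropy is maximized by uniform distributions and minimized by concentrated distributions.

Entropies:
  H(A) = 0.6004 bits
  H(B) = 1.5226 bits
  H(C) = 2.3219 bits
  H(D) = 2.0771 bits

Ranking: C > D > B > A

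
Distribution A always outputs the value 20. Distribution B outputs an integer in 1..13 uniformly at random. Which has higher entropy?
B

A is deterministic, so H(A) = 0. B is uniform over 13 outcomes, so H(B) = log₂(13) = 3.700 bits. Any distribution with genuine randomness has higher entropy than a deterministic one.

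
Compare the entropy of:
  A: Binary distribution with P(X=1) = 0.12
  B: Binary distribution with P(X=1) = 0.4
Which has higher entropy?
B

For binary distributions, entropy is maximized at p=0.5 and decreases as p moves toward 0 or 1.

H(A) = H(0.12) = 0.5294 bits
H(B) = H(0.4) = 0.9710 bits

Distribution B (p=0.4) is closer to uniform (p=0.5), so it has higher entropy.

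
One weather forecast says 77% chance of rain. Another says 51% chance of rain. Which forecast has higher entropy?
51% forecast

Treat each forecast as a Bernoulli distribution. Binary entropy is maximized at p=0.5 and falls off symmetrically toward 0 or 1. The 51% forecast is closer to 50%, so it is more uncertain. H(77%) ≈ 0.778 bits, H(51%) ≈ 1.000 bits.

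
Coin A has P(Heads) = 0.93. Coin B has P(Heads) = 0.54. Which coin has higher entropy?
B

For binary distributions, entropy is maximized at p=0.5 and decreases as p moves toward 0 or 1.

H(A) = H(0.93) = 0.3659 bits
H(B) = H(0.54) = 0.9954 bits

Distribution B (p=0.54) is closer to uniform (p=0.5), so it has higher entropy.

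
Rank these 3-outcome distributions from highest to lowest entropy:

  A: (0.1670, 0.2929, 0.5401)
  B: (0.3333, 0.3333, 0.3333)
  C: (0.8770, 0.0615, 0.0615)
B > A > C

Key insight: Entropy is maximized by uniform distributions and minimized by concentrated distributions.

- Uniform distributions have maximum entropy log₂(3) = 1.5850 bits
- The more "peaked" or concentrated a distribution, the lower its entropy

Entropies:
  H(A) = 1.4300 bits
  H(B) = 1.5850 bits
  H(C) = 0.6609 bits

Ranking: B > A > C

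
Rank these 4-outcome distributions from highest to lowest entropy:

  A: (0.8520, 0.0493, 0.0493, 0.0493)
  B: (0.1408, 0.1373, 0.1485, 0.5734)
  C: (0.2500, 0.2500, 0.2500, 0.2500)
C > B > A

Key insight: Entropy is maximized by uniform distributions and minimized by concentrated distributions.

- Uniform distributions have maximum entropy log₂(4) = 2.0000 bits
- The more "peaked" or concentrated a distribution, the lower its entropy

Entropies:
  H(A) = 0.8394 bits
  H(B) = 1.6602 bits
  H(C) = 2.0000 bits

Ranking: C > B > A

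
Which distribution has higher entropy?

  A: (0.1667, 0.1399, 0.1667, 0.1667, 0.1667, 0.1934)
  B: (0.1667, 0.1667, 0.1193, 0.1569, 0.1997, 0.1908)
A

Both distributions are close to uniform, making this a harder comparison.

H(A) = 2.5787 bits
H(B) = 2.5669 bits

The distribution closer to uniform has higher entropy.
Answer: A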